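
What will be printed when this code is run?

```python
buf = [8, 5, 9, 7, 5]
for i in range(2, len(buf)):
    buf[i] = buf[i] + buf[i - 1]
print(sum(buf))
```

74

i=2: buf[2] = 9+5 = 14 → [8, 5, 14, 7, 5]
i=3: buf[3] = 7+14 = 21 → [8, 5, 14, 21, 5]
i=4: buf[4] = 5+21 = 26 → [8, 5, 14, 21, 26]
sum = 74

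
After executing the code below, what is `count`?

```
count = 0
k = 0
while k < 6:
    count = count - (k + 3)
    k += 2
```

k=0: count = 0-3 = -3
k=2: count = (-3)-5 = -8
k=4: count = (-8)-7 = -15

-15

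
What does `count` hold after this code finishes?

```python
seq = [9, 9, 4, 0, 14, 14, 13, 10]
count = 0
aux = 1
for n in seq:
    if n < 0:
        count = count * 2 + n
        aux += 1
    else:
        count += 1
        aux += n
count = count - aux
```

-66

n=9: not <0, count = 0+1 = 1; aux=10
n=9: not <0, count = 1+1 = 2; aux=19
n=4: not <0, count = 2+1 = 3; aux=23
n=0: not <0, count = 3+1 = 4; aux=23
n=14: not <0, count = 4+1 = 5; aux=37
n=14: not <0, count = 5+1 = 6; aux=51
n=13: not <0, count = 6+1 = 7; aux=64
n=10: not <0, count = 7+1 = 8; aux=74
count-aux = 8-74 = -66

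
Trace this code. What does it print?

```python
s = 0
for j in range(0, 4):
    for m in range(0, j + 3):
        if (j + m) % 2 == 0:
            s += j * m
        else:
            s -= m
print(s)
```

30

j=0,m=0: even sum, s = 0+0 = 0
j=0,m=1: odd sum, s = 0-1 = -1
j=0,m=2: even sum, s = (-1)+0 = -1
j=1,m=0: odd sum, s = (-1)-0 = -1
j=1,m=1: even sum, s = (-1)+1 = 0
j=1,m=2: odd sum, s = 0-2 = -2
j=1,m=3: even sum, s = (-2)+3 = 1
j=2,m=0: even sum, s = 1+0 = 1
j=2,m=1: odd sum, s = 1-1 = 0
j=2,m=2: even sum, s = 0+4 = 4
j=2,m=3: odd sum, s = 4-3 = 1
j=2,m=4: even sum, s = 1+8 = 9
j=3,m=0: odd sum, s = 9-0 = 9
j=3,m=1: even sum, s = 9+3 = 12
j=3,m=2: odd sum, s = 12-2 = 10
j=3,m=3: even sum, s = 10+9 = 19
j=3,m=4: odd sum, s = 19-4 = 15
j=3,m=5: even sum, s = 15+15 = 30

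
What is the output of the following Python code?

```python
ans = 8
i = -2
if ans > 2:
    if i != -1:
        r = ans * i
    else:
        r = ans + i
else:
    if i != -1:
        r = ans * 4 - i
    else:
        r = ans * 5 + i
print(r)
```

ans=8, i=-2
ans > 2 is True; i != -1 is True
→ r = ans * i = -16

-16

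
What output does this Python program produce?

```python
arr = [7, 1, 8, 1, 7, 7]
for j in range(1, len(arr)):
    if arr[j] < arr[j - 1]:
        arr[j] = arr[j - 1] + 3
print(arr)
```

j=1: 1<7, arr[1] = 7+3 = 10 → [7, 10, 8, 1, 7, 7]
j=2: 8<10, arr[2] = 10+3 = 13 → [7, 10, 13, 1, 7, 7]
j=3: 1<13, arr[3] = 13+3 = 16 → [7, 10, 13, 16, 7, 7]
j=4: 7<16, arr[4] = 16+3 = 19 → [7, 10, 13, 16, 19, 7]
j=5: 7<19, arr[5] = 19+3 = 22 → [7, 10, 13, 16, 19, 22]

[7, 10, 13, 16, 19, 22]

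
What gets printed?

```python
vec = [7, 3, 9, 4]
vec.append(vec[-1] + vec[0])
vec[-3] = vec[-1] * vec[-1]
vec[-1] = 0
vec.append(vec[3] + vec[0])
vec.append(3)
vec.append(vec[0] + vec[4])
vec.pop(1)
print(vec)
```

[7, 121, 4, 0, 11, 3, 7]

append vec[-1]+vec[0] = 4+7 = 11 → [7, 3, 9, 4, 11]
vec[-3] = vec[-1]*vec[-1] = 11*11 = 121 → [7, 3, 121, 4, 11]
vec[-1] = 0 → [7, 3, 121, 4, 0]
append vec[3]+vec[0] = 4+7 = 11 → [7, 3, 121, 4, 0, 11]
append 3 → [7, 3, 121, 4, 0, 11, 3]
append vec[0]+vec[4] = 7+0 = 7 → [7, 3, 121, 4, 0, 11, 3, 7]
pop(1) removes 3 → [7, 121, 4, 0, 11, 3, 7]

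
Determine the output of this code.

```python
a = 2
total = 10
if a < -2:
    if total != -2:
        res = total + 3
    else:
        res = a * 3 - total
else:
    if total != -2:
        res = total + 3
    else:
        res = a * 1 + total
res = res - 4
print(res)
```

a=2, total=10
a < -2 is False; total != -2 is True
→ res = total + 3 = 13
res = 13-4 = 9

9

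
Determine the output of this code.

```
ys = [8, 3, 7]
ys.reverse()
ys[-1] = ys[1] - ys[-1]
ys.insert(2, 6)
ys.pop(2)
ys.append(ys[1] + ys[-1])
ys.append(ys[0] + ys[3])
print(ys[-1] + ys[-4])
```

8

reverse → [7, 3, 8]
ys[-1] = ys[1]-ys[-1] = 3-8 = -5 → [7, 3, -5]
insert 6 at 2 → [7, 3, 6, -5]
pop(2) removes 6 → [7, 3, -5]
append ys[1]+ys[-1] = 3+(-5) = -2 → [7, 3, -5, -2]
append ys[0]+ys[3] = 7+(-2) = 5 → [7, 3, -5, -2, 5]
ys[-1]+ys[-4] = 5+3 = 8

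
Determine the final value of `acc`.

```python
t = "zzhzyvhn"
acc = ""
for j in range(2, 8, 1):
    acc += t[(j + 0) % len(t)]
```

'hzyvhn'

j=2: add t[2]='h' → 'h'
j=3: add t[3]='z' → 'hz'
j=4: add t[4]='y' → 'hzy'
j=5: add t[5]='v' → 'hzyv'
j=6: add t[6]='h' → 'hzyvh'
j=7: add t[7]='n' → 'hzyvhn'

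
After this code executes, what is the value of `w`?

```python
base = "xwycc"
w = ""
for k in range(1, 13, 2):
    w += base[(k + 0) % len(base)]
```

'wcxycw'

k=1: add base[1]='w' → 'w'
k=3: add base[3]='c' → 'wc'
k=5: add base[0]='x' → 'wcx'
k=7: add base[2]='y' → 'wcxy'
k=9: add base[4]='c' → 'wcxyc'
k=11: add base[1]='w' → 'wcxycw'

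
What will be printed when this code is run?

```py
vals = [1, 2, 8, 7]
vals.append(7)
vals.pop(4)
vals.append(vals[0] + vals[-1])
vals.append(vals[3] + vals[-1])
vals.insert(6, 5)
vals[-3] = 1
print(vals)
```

[1, 2, 8, 7, 1, 15, 5]

append 7 → [1, 2, 8, 7, 7]
pop(4) removes 7 → [1, 2, 8, 7]
append vals[0]+vals[-1] = 1+7 = 8 → [1, 2, 8, 7, 8]
append vals[3]+vals[-1] = 7+8 = 15 → [1, 2, 8, 7, 8, 15]
insert 5 at 6 → [1, 2, 8, 7, 8, 15, 5]
vals[-3] = 1 → [1, 2, 8, 7, 1, 15, 5]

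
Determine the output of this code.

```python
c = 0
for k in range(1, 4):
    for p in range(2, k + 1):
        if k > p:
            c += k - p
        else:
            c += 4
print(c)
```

k=2,p=2: not 2>2, c = 0+4 = 4
k=3,p=2: 3>2, c = 4+1 = 5
k=3,p=3: not 3>3, c = 5+4 = 9

9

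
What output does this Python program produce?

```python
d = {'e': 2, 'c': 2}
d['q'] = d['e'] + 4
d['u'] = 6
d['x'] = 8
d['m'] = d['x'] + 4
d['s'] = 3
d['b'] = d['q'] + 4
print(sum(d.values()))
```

49

d['q'] = d['e']+4 = 6 → {'e': 2, 'c': 2, 'q': 6}
d['u'] = 6 → {'e': 2, 'c': 2, 'q': 6, 'u': 6}
d['x'] = 8 → {'e': 2, 'c': 2, 'q': 6, 'u': 6, 'x': 8}
d['m'] = d['x']+4 = 12 → {'e': 2, 'c': 2, 'q': 6, 'u': 6, 'x': 8, 'm': 12}
d['s'] = 3 → {'e': 2, 'c': 2, 'q': 6, 'u': 6, 'x': 8, 'm': 12, 's': 3}
d['b'] = d['q']+4 = 10 → {'e': 2, 'c': 2, 'q': 6, 'u': 6, 'x': 8, 'm': 12, 's': 3, 'b': 10}
sum of values = 49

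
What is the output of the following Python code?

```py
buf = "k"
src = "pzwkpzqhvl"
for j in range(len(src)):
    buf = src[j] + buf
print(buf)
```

j=0: prepend 'p' → 'pk'
j=1: prepend 'z' → 'zpk'
j=2: prepend 'w' → 'wzpk'
j=3: prepend 'k' → 'kwzpk'
j=4: prepend 'p' → 'pkwzpk'
j=5: prepend 'z' → 'zpkwzpk'
j=6: prepend 'q' → 'qzpkwzpk'
j=7: prepend 'h' → 'hqzpkwzpk'
j=8: prepend 'v' → 'vhqzpkwzpk'
j=9: prepend 'l' → 'lvhqzpkwzpk'

lvhqzpkwzpk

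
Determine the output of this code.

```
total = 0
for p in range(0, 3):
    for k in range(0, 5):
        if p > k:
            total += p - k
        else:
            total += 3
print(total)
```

40

p=0,k=0: not 0>0, total = 0+3 = 3
p=0,k=1: not 0>1, total = 3+3 = 6
p=0,k=2: not 0>2, total = 6+3 = 9
p=0,k=3: not 0>3, total = 9+3 = 12
p=0,k=4: not 0>4, total = 12+3 = 15
p=1,k=0: 1>0, total = 15+1 = 16
p=1,k=1: not 1>1, total = 16+3 = 19
p=1,k=2: not 1>2, total = 19+3 = 22
p=1,k=3: not 1>3, total = 22+3 = 25
p=1,k=4: not 1>4, total = 25+3 = 28
p=2,k=0: 2>0, total = 28+2 = 30
p=2,k=1: 2>1, total = 30+1 = 31
p=2,k=2: not 2>2, total = 31+3 = 34
p=2,k=3: not 2>3, total = 34+3 = 37
p=2,k=4: not 2>4, total = 37+3 = 40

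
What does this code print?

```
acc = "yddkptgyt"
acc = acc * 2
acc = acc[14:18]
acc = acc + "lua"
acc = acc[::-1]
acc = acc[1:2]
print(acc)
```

u

repeat ×2 → 'yddkptgytyddkptgyt'
slice [14:18] → 'tgyt'
+ 'lua' → 'tgytlua'
reverse → 'aultygt'
slice [1:2] → 'u'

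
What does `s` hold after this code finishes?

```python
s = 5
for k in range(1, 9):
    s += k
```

k=1: s = 5+1 = 6
k=2: s = 6+2 = 8
k=3: s = 8+3 = 11
k=4: s = 11+4 = 15
k=5: s = 15+5 = 20
k=6: s = 20+6 = 26
k=7: s = 26+7 = 33
k=8: s = 33+8 = 41

41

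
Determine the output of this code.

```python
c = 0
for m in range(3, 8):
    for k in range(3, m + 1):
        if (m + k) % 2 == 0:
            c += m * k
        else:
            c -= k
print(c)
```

205

m=3,k=3: even sum, c = 0+9 = 9
m=4,k=3: odd sum, c = 9-3 = 6
m=4,k=4: even sum, c = 6+16 = 22
m=5,k=3: even sum, c = 22+15 = 37
m=5,k=4: odd sum, c = 37-4 = 33
m=5,k=5: even sum, c = 33+25 = 58
m=6,k=3: odd sum, c = 58-3 = 55
m=6,k=4: even sum, c = 55+24 = 79
m=6,k=5: odd sum, c = 79-5 = 74
m=6,k=6: even sum, c = 74+36 = 110
m=7,k=3: even sum, c = 110+21 = 131
m=7,k=4: odd sum, c = 131-4 = 127
m=7,k=5: even sum, c = 127+35 = 162
m=7,k=6: odd sum, c = 162-6 = 156
m=7,k=7: even sum, c = 156+49 = 205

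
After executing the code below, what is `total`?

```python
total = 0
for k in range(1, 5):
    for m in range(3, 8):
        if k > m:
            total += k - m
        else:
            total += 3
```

k=1,m=3: not 1>3, total = 0+3 = 3
k=1,m=4: not 1>4, total = 3+3 = 6
k=1,m=5: not 1>5, total = 6+3 = 9
k=1,m=6: not 1>6, total = 9+3 = 12
k=1,m=7: not 1>7, total = 12+3 = 15
k=2,m=3: not 2>3, total = 15+3 = 18
k=2,m=4: not 2>4, total = 18+3 = 21
k=2,m=5: not 2>5, total = 21+3 = 24
k=2,m=6: not 2>6, total = 24+3 = 27
k=2,m=7: not 2>7, total = 27+3 = 30
k=3,m=3: not 3>3, total = 30+3 = 33
k=3,m=4: not 3>4, total = 33+3 = 36
k=3,m=5: not 3>5, total = 36+3 = 39
k=3,m=6: not 3>6, total = 39+3 = 42
k=3,m=7: not 3>7, total = 42+3 = 45
k=4,m=3: 4>3, total = 45+1 = 46
k=4,m=4: not 4>4, total = 46+3 = 49
k=4,m=5: not 4>5, total = 49+3 = 52
k=4,m=6: not 4>6, total = 52+3 = 55
k=4,m=7: not 4>7, total = 55+3 = 58

58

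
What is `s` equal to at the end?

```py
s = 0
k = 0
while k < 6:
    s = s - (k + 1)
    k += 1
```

k=0: s = 0-1 = -1
k=1: s = (-1)-2 = -3
k=2: s = (-3)-3 = -6
k=3: s = (-6)-4 = -10
k=4: s = (-10)-5 = -15
k=5: s = (-15)-6 = -21

-21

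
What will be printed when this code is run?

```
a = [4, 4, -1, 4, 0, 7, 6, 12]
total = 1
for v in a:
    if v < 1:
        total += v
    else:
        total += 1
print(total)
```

6

v=4: not <1, total = 1+1 = 2
v=4: not <1, total = 2+1 = 3
v=-1: <1, total = 3+(-1) = 2
v=4: not <1, total = 2+1 = 3
v=0: <1, total = 3+0 = 3
v=7: not <1, total = 3+1 = 4
v=6: not <1, total = 4+1 = 5
v=12: not <1, total = 5+1 = 6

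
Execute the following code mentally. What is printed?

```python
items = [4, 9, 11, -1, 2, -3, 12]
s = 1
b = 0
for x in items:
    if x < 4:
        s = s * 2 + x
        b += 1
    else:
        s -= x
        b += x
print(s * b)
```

-7761

x=4: not <4, s = 1-4 = -3; b=4
x=9: not <4, s = (-3)-9 = -12; b=13
x=11: not <4, s = (-12)-11 = -23; b=24
x=-1: <4, s = (-23)*2+(-1) = -47; b=25
x=2: <4, s = (-47)*2+2 = -92; b=26
x=-3: <4, s = (-92)*2+(-3) = -187; b=27
x=12: not <4, s = (-187)-12 = -199; b=39
s*b = (-199)*39 = -7761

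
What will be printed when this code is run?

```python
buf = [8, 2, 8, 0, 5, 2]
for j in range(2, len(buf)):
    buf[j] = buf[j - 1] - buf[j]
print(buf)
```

j=2: buf[2] = 2-8 = -6 → [8, 2, -6, 0, 5, 2]
j=3: buf[3] = (-6)-0 = -6 → [8, 2, -6, -6, 5, 2]
j=4: buf[4] = (-6)-5 = -11 → [8, 2, -6, -6, -11, 2]
j=5: buf[5] = (-11)-2 = -13 → [8, 2, -6, -6, -11, -13]

[8, 2, -6, -6, -11, -13]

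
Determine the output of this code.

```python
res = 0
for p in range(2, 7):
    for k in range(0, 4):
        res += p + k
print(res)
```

110

p=2,k=0: res = 0+2 = 2
p=2,k=1: res = 2+3 = 5
p=2,k=2: res = 5+4 = 9
p=2,k=3: res = 9+5 = 14
p=3,k=0: res = 14+3 = 17
p=3,k=1: res = 17+4 = 21
p=3,k=2: res = 21+5 = 26
p=3,k=3: res = 26+6 = 32
p=4,k=0: res = 32+4 = 36
p=4,k=1: res = 36+5 = 41
p=4,k=2: res = 41+6 = 47
p=4,k=3: res = 47+7 = 54
p=5,k=0: res = 54+5 = 59
p=5,k=1: res = 59+6 = 65
p=5,k=2: res = 65+7 = 72
p=5,k=3: res = 72+8 = 80
p=6,k=0: res = 80+6 = 86
p=6,k=1: res = 86+7 = 93
p=6,k=2: res = 93+8 = 101
p=6,k=3: res = 101+9 = 110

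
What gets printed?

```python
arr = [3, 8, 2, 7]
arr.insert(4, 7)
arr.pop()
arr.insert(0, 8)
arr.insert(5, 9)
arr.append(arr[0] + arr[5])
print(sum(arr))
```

54

insert 7 at 4 → [3, 8, 2, 7, 7]
pop() removes 7 → [3, 8, 2, 7]
insert 8 at 0 → [8, 3, 8, 2, 7]
insert 9 at 5 → [8, 3, 8, 2, 7, 9]
append arr[0]+arr[5] = 8+9 = 17 → [8, 3, 8, 2, 7, 9, 17]
sum = 54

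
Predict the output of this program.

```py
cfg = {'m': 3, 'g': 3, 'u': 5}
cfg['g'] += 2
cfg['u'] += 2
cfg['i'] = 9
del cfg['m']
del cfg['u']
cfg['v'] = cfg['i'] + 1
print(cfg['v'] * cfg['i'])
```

cfg['g'] = 3+2 = 5 → {'m': 3, 'g': 5, 'u': 5}
cfg['u'] = 5+2 = 7 → {'m': 3, 'g': 5, 'u': 7}
cfg['i'] = 9 → {'m': 3, 'g': 5, 'u': 7, 'i': 9}
del 'm' → {'g': 5, 'u': 7, 'i': 9}
del 'u' → {'g': 5, 'i': 9}
cfg['v'] = cfg['i']+1 = 10 → {'g': 5, 'i': 9, 'v': 10}
cfg['v']*cfg['i'] = 10*9 = 90

90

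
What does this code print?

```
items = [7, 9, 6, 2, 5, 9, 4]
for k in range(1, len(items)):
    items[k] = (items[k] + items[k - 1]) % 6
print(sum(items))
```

k=1: items[1] = (9+7)%6 = 4 → [7, 4, 6, 2, 5, 9, 4]
k=2: items[2] = (6+4)%6 = 4 → [7, 4, 4, 2, 5, 9, 4]
k=3: items[3] = (2+4)%6 = 0 → [7, 4, 4, 0, 5, 9, 4]
k=4: items[4] = (5+0)%6 = 5 → [7, 4, 4, 0, 5, 9, 4]
k=5: items[5] = (9+5)%6 = 2 → [7, 4, 4, 0, 5, 2, 4]
k=6: items[6] = (4+2)%6 = 0 → [7, 4, 4, 0, 5, 2, 0]
sum = 22

22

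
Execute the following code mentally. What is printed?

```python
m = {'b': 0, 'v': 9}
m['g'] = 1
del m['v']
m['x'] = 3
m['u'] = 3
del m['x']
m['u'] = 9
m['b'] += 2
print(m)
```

{'b': 2, 'g': 1, 'u': 9}

m['g'] = 1 → {'b': 0, 'v': 9, 'g': 1}
del 'v' → {'b': 0, 'g': 1}
m['x'] = 3 → {'b': 0, 'g': 1, 'x': 3}
m['u'] = 3 → {'b': 0, 'g': 1, 'x': 3, 'u': 3}
del 'x' → {'b': 0, 'g': 1, 'u': 3}
m['u'] = 9 → {'b': 0, 'g': 1, 'u': 9}
m['b'] = 0+2 = 2 → {'b': 2, 'g': 1, 'u': 9}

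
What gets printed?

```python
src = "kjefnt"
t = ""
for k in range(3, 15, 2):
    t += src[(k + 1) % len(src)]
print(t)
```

nkenke

k=3: add src[4]='n' → 'n'
k=5: add src[0]='k' → 'nk'
k=7: add src[2]='e' → 'nke'
k=9: add src[4]='n' → 'nken'
k=11: add src[0]='k' → 'nkenk'
k=13: add src[2]='e' → 'nkenke'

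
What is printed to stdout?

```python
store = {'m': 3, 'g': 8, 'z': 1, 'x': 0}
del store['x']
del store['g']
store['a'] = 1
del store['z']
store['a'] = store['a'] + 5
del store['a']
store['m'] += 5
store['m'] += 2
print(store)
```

{'m': 10}

del 'x' → {'m': 3, 'g': 8, 'z': 1}
del 'g' → {'m': 3, 'z': 1}
store['a'] = 1 → {'m': 3, 'z': 1, 'a': 1}
del 'z' → {'m': 3, 'a': 1}
store['a'] = store['a']+5 = 6 → {'m': 3, 'a': 6}
del 'a' → {'m': 3}
store['m'] = 3+5 = 8 → {'m': 8}
store['m'] = 8+2 = 10 → {'m': 10}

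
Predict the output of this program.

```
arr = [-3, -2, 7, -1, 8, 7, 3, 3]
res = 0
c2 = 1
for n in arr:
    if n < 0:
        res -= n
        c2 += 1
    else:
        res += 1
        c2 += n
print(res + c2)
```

43

n=-3: <0, res = 0-(-3) = 3; c2=2
n=-2: <0, res = 3-(-2) = 5; c2=3
n=7: not <0, res = 5+1 = 6; c2=10
n=-1: <0, res = 6-(-1) = 7; c2=11
n=8: not <0, res = 7+1 = 8; c2=19
n=7: not <0, res = 8+1 = 9; c2=26
n=3: not <0, res = 9+1 = 10; c2=29
n=3: not <0, res = 10+1 = 11; c2=32
res+c2 = 11+32 = 43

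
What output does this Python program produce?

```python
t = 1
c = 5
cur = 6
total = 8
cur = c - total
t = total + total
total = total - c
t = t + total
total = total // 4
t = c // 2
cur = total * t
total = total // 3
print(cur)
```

cur = 5-8 = -3
t = 8+8 = 16
total = 8-5 = 3
t = 16+3 = 19
total = 3//4 = 0
t = 5//2 = 2
cur = 0*2 = 0
total = 0//3 = 0

0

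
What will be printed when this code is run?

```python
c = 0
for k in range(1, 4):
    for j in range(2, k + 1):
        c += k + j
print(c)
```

15

k=2,j=2: c = 0+4 = 4
k=3,j=2: c = 4+5 = 9
k=3,j=3: c = 9+6 = 15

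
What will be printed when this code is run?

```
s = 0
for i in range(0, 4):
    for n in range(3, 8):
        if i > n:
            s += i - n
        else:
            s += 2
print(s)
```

40

i=0,n=3: not 0>3, s = 0+2 = 2
i=0,n=4: not 0>4, s = 2+2 = 4
i=0,n=5: not 0>5, s = 4+2 = 6
i=0,n=6: not 0>6, s = 6+2 = 8
i=0,n=7: not 0>7, s = 8+2 = 10
i=1,n=3: not 1>3, s = 10+2 = 12
i=1,n=4: not 1>4, s = 12+2 = 14
i=1,n=5: not 1>5, s = 14+2 = 16
i=1,n=6: not 1>6, s = 16+2 = 18
i=1,n=7: not 1>7, s = 18+2 = 20
i=2,n=3: not 2>3, s = 20+2 = 22
i=2,n=4: not 2>4, s = 22+2 = 24
i=2,n=5: not 2>5, s = 24+2 = 26
i=2,n=6: not 2>6, s = 26+2 = 28
i=2,n=7: not 2>7, s = 28+2 = 30
i=3,n=3: not 3>3, s = 30+2 = 32
i=3,n=4: not 3>4, s = 32+2 = 34
i=3,n=5: not 3>5, s = 34+2 = 36
i=3,n=6: not 3>6, s = 36+2 = 38
i=3,n=7: not 3>7, s = 38+2 = 40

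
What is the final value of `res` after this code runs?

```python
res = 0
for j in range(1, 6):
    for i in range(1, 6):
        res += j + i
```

150

j=1,i=1: res = 0+2 = 2
j=1,i=2: res = 2+3 = 5
j=1,i=3: res = 5+4 = 9
j=1,i=4: res = 9+5 = 14
j=1,i=5: res = 14+6 = 20
j=2,i=1: res = 20+3 = 23
j=2,i=2: res = 23+4 = 27
j=2,i=3: res = 27+5 = 32
j=2,i=4: res = 32+6 = 38
j=2,i=5: res = 38+7 = 45
j=3,i=1: res = 45+4 = 49
j=3,i=2: res = 49+5 = 54
j=3,i=3: res = 54+6 = 60
j=3,i=4: res = 60+7 = 67
j=3,i=5: res = 67+8 = 75
j=4,i=1: res = 75+5 = 80
j=4,i=2: res = 80+6 = 86
j=4,i=3: res = 86+7 = 93
j=4,i=4: res = 93+8 = 101
j=4,i=5: res = 101+9 = 110
j=5,i=1: res = 110+6 = 116
j=5,i=2: res = 116+7 = 123
j=5,i=3: res = 123+8 = 131
j=5,i=4: res = 131+9 = 140
j=5,i=5: res = 140+10 = 150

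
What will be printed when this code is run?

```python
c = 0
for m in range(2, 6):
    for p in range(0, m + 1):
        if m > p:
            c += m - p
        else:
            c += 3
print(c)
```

m=2,p=0: 2>0, c = 0+2 = 2
m=2,p=1: 2>1, c = 2+1 = 3
m=2,p=2: not 2>2, c = 3+3 = 6
m=3,p=0: 3>0, c = 6+3 = 9
m=3,p=1: 3>1, c = 9+2 = 11
m=3,p=2: 3>2, c = 11+1 = 12
m=3,p=3: not 3>3, c = 12+3 = 15
m=4,p=0: 4>0, c = 15+4 = 19
m=4,p=1: 4>1, c = 19+3 = 22
m=4,p=2: 4>2, c = 22+2 = 24
m=4,p=3: 4>3, c = 24+1 = 25
m=4,p=4: not 4>4, c = 25+3 = 28
m=5,p=0: 5>0, c = 28+5 = 33
m=5,p=1: 5>1, c = 33+4 = 37
m=5,p=2: 5>2, c = 37+3 = 40
m=5,p=3: 5>3, c = 40+2 = 42
m=5,p=4: 5>4, c = 42+1 = 43
m=5,p=5: not 5>5, c = 43+3 = 46

46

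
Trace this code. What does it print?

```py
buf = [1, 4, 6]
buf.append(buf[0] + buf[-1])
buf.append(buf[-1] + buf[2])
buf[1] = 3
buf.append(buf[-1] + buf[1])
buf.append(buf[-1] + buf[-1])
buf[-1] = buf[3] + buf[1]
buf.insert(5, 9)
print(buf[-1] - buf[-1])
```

append buf[0]+buf[-1] = 1+6 = 7 → [1, 4, 6, 7]
append buf[-1]+buf[2] = 7+6 = 13 → [1, 4, 6, 7, 13]
buf[1] = 3 → [1, 3, 6, 7, 13]
append buf[-1]+buf[1] = 13+3 = 16 → [1, 3, 6, 7, 13, 16]
append buf[-1]+buf[-1] = 16+16 = 32 → [1, 3, 6, 7, 13, 16, 32]
buf[-1] = buf[3]+buf[1] = 7+3 = 10 → [1, 3, 6, 7, 13, 16, 10]
insert 9 at 5 → [1, 3, 6, 7, 13, 9, 16, 10]
buf[-1]-buf[-1] = 10-10 = 0

0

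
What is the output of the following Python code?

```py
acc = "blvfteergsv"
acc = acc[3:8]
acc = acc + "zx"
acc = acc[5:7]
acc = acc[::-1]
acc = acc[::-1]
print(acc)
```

zx

slice [3:8] → 'fteer'
+ 'zx' → 'fteerzx'
slice [5:7] → 'zx'
reverse → 'xz'
reverse → 'zx'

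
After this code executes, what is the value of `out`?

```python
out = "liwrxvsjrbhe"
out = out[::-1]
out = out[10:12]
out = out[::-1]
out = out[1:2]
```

'i'

reverse → 'ehbrjsvxrwil'
slice [10:12] → 'il'
reverse → 'li'
slice [1:2] → 'i'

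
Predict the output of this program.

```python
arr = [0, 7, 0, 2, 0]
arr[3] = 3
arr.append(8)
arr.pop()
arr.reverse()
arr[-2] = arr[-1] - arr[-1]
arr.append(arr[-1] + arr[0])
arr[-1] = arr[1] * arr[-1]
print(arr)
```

arr[3] = 3 → [0, 7, 0, 3, 0]
append 8 → [0, 7, 0, 3, 0, 8]
pop() removes 8 → [0, 7, 0, 3, 0]
reverse → [0, 3, 0, 7, 0]
arr[-2] = arr[-1]-arr[-1] = 0-0 = 0 → [0, 3, 0, 0, 0]
append arr[-1]+arr[0] = 0+0 = 0 → [0, 3, 0, 0, 0, 0]
arr[-1] = arr[1]*arr[-1] = 3*0 = 0 → [0, 3, 0, 0, 0, 0]

[0, 3, 0, 0, 0, 0]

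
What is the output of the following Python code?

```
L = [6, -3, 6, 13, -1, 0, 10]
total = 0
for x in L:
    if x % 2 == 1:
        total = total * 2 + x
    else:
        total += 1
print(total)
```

27

x=6: not odd, total = 0+1 = 1
x=-3: odd, total = 1*2+(-3) = -1
x=6: not odd, total = (-1)+1 = 0
x=13: odd, total = 0*2+13 = 13
x=-1: odd, total = 13*2+(-1) = 25
x=0: not odd, total = 25+1 = 26
x=10: not odd, total = 26+1 = 27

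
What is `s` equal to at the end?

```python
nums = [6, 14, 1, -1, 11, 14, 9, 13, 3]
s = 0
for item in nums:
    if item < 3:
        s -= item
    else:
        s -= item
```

-70

item=6: not <3, s = 0-6 = -6
item=14: not <3, s = (-6)-14 = -20
item=1: <3, s = (-20)-1 = -21
item=-1: <3, s = (-21)-(-1) = -20
item=11: not <3, s = (-20)-11 = -31
item=14: not <3, s = (-31)-14 = -45
item=9: not <3, s = (-45)-9 = -54
item=13: not <3, s = (-54)-13 = -67
item=3: not <3, s = (-67)-3 = -70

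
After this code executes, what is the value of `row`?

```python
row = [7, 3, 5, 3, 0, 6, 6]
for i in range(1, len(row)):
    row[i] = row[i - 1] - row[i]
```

[7, 4, -1, -4, -4, -10, -16]

i=1: row[1] = 7-3 = 4 → [7, 4, 5, 3, 0, 6, 6]
i=2: row[2] = 4-5 = -1 → [7, 4, -1, 3, 0, 6, 6]
i=3: row[3] = (-1)-3 = -4 → [7, 4, -1, -4, 0, 6, 6]
i=4: row[4] = (-4)-0 = -4 → [7, 4, -1, -4, -4, 6, 6]
i=5: row[5] = (-4)-6 = -10 → [7, 4, -1, -4, -4, -10, 6]
i=6: row[6] = (-10)-6 = -16 → [7, 4, -1, -4, -4, -10, -16]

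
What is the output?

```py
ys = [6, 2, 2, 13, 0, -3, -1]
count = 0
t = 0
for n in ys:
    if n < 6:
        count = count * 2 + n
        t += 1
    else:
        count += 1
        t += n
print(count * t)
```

1944

n=6: not <6, count = 0+1 = 1; t=6
n=2: <6, count = 1*2+2 = 4; t=7
n=2: <6, count = 4*2+2 = 10; t=8
n=13: not <6, count = 10+1 = 11; t=21
n=0: <6, count = 11*2+0 = 22; t=22
n=-3: <6, count = 22*2+(-3) = 41; t=23
n=-1: <6, count = 41*2+(-1) = 81; t=24
count*t = 81*24 = 1944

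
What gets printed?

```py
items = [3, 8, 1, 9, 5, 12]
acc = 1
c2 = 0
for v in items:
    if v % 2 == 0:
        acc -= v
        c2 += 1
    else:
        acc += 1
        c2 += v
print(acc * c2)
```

-300

v=3: not even, acc = 1+1 = 2; c2=3
v=8: even, acc = 2-8 = -6; c2=4
v=1: not even, acc = (-6)+1 = -5; c2=5
v=9: not even, acc = (-5)+1 = -4; c2=14
v=5: not even, acc = (-4)+1 = -3; c2=19
v=12: even, acc = (-3)-12 = -15; c2=20
acc*c2 = (-15)*20 = -300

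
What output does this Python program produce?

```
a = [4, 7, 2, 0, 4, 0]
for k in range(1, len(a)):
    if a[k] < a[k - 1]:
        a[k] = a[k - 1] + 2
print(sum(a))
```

59

k=1: 7>=4, unchanged → [4, 7, 2, 0, 4, 0]
k=2: 2<7, a[2] = 7+2 = 9 → [4, 7, 9, 0, 4, 0]
k=3: 0<9, a[3] = 9+2 = 11 → [4, 7, 9, 11, 4, 0]
k=4: 4<11, a[4] = 11+2 = 13 → [4, 7, 9, 11, 13, 0]
k=5: 0<13, a[5] = 13+2 = 15 → [4, 7, 9, 11, 13, 15]
sum = 59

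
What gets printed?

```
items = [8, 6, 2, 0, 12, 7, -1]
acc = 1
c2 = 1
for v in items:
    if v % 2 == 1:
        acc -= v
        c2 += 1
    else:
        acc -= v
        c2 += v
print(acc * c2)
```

-1023

v=8: not odd, acc = 1-8 = -7; c2=9
v=6: not odd, acc = (-7)-6 = -13; c2=15
v=2: not odd, acc = (-13)-2 = -15; c2=17
v=0: not odd, acc = (-15)-0 = -15; c2=17
v=12: not odd, acc = (-15)-12 = -27; c2=29
v=7: odd, acc = (-27)-7 = -34; c2=30
v=-1: odd, acc = (-34)-(-1) = -33; c2=31
acc*c2 = (-33)*31 = -1023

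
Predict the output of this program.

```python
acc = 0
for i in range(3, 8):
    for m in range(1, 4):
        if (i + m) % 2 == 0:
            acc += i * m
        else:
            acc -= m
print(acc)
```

66

i=3,m=1: even sum, acc = 0+3 = 3
i=3,m=2: odd sum, acc = 3-2 = 1
i=3,m=3: even sum, acc = 1+9 = 10
i=4,m=1: odd sum, acc = 10-1 = 9
i=4,m=2: even sum, acc = 9+8 = 17
i=4,m=3: odd sum, acc = 17-3 = 14
i=5,m=1: even sum, acc = 14+5 = 19
i=5,m=2: odd sum, acc = 19-2 = 17
i=5,m=3: even sum, acc = 17+15 = 32
i=6,m=1: odd sum, acc = 32-1 = 31
i=6,m=2: even sum, acc = 31+12 = 43
i=6,m=3: odd sum, acc = 43-3 = 40
i=7,m=1: even sum, acc = 40+7 = 47
i=7,m=2: odd sum, acc = 47-2 = 45
i=7,m=3: even sum, acc = 45+21 = 66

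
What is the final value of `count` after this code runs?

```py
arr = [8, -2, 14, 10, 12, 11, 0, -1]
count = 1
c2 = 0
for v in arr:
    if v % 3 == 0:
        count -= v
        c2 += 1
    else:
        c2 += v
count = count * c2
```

-462

v=8: not %3==0; c2=8
v=-2: not %3==0; c2=6
v=14: not %3==0; c2=20
v=10: not %3==0; c2=30
v=12: %3==0, count = 1-12 = -11; c2=31
v=11: not %3==0; c2=42
v=0: %3==0, count = (-11)-0 = -11; c2=43
v=-1: not %3==0; c2=42
count*c2 = (-11)*42 = -462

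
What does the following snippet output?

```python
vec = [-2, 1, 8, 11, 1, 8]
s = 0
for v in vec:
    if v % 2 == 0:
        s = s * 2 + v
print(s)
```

v=-2: even, s = 0*2+(-2) = -2
v=1: not even
v=8: even, s = (-2)*2+8 = 4
v=11: not even
v=1: not even
v=8: even, s = 4*2+8 = 16

16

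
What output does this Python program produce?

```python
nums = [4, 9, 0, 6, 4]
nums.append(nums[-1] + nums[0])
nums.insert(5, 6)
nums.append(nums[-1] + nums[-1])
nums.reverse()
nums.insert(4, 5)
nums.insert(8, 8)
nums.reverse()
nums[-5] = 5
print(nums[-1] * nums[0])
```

64

append nums[-1]+nums[0] = 4+4 = 8 → [4, 9, 0, 6, 4, 8]
insert 6 at 5 → [4, 9, 0, 6, 4, 6, 8]
append nums[-1]+nums[-1] = 8+8 = 16 → [4, 9, 0, 6, 4, 6, 8, 16]
reverse → [16, 8, 6, 4, 6, 0, 9, 4]
insert 5 at 4 → [16, 8, 6, 4, 5, 6, 0, 9, 4]
insert 8 at 8 → [16, 8, 6, 4, 5, 6, 0, 9, 8, 4]
reverse → [4, 8, 9, 0, 6, 5, 4, 6, 8, 16]
nums[-5] = 5 → [4, 8, 9, 0, 6, 5, 4, 6, 8, 16]
nums[-1]*nums[0] = 16*4 = 64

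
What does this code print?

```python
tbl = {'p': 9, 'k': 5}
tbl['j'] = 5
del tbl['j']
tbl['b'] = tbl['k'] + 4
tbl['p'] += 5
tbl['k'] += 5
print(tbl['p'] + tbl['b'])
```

tbl['j'] = 5 → {'p': 9, 'k': 5, 'j': 5}
del 'j' → {'p': 9, 'k': 5}
tbl['b'] = tbl['k']+4 = 9 → {'p': 9, 'k': 5, 'b': 9}
tbl['p'] = 9+5 = 14 → {'p': 14, 'k': 5, 'b': 9}
tbl['k'] = 5+5 = 10 → {'p': 14, 'k': 10, 'b': 9}
tbl['p']+tbl['b'] = 14+9 = 23

23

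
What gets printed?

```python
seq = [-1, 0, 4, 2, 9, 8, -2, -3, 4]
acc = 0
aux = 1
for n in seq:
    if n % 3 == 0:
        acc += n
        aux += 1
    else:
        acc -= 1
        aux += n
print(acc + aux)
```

n=-1: not %3==0, acc = 0-1 = -1; aux=0
n=0: %3==0, acc = (-1)+0 = -1; aux=1
n=4: not %3==0, acc = (-1)-1 = -2; aux=5
n=2: not %3==0, acc = (-2)-1 = -3; aux=7
n=9: %3==0, acc = (-3)+9 = 6; aux=8
n=8: not %3==0, acc = 6-1 = 5; aux=16
n=-2: not %3==0, acc = 5-1 = 4; aux=14
n=-3: %3==0, acc = 4+(-3) = 1; aux=15
n=4: not %3==0, acc = 1-1 = 0; aux=19
acc+aux = 0+19 = 19

19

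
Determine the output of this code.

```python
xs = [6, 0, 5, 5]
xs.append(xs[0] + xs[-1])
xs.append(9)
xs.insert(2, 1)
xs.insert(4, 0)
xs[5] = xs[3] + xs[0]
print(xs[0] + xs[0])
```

12

append xs[0]+xs[-1] = 6+5 = 11 → [6, 0, 5, 5, 11]
append 9 → [6, 0, 5, 5, 11, 9]
insert 1 at 2 → [6, 0, 1, 5, 5, 11, 9]
insert 0 at 4 → [6, 0, 1, 5, 0, 5, 11, 9]
xs[5] = xs[3]+xs[0] = 5+6 = 11 → [6, 0, 1, 5, 0, 11, 11, 9]
xs[0]+xs[0] = 6+6 = 12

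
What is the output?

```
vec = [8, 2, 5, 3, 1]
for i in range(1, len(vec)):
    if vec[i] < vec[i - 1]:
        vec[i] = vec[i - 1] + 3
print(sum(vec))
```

70

i=1: 2<8, vec[1] = 8+3 = 11 → [8, 11, 5, 3, 1]
i=2: 5<11, vec[2] = 11+3 = 14 → [8, 11, 14, 3, 1]
i=3: 3<14, vec[3] = 14+3 = 17 → [8, 11, 14, 17, 1]
i=4: 1<17, vec[4] = 17+3 = 20 → [8, 11, 14, 17, 20]
sum = 70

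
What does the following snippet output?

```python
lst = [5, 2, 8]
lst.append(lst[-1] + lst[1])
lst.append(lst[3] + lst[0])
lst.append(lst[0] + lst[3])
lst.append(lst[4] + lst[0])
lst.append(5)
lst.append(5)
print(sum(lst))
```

append lst[-1]+lst[1] = 8+2 = 10 → [5, 2, 8, 10]
append lst[3]+lst[0] = 10+5 = 15 → [5, 2, 8, 10, 15]
append lst[0]+lst[3] = 5+10 = 15 → [5, 2, 8, 10, 15, 15]
append lst[4]+lst[0] = 15+5 = 20 → [5, 2, 8, 10, 15, 15, 20]
append 5 → [5, 2, 8, 10, 15, 15, 20, 5]
append 5 → [5, 2, 8, 10, 15, 15, 20, 5, 5]
sum = 85

85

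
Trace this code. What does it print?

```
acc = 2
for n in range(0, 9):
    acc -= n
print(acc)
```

-34

n=0: acc = 2-0 = 2
n=1: acc = 2-1 = 1
n=2: acc = 1-2 = -1
n=3: acc = (-1)-3 = -4
n=4: acc = (-4)-4 = -8
n=5: acc = (-8)-5 = -13
n=6: acc = (-13)-6 = -19
n=7: acc = (-19)-7 = -26
n=8: acc = (-26)-8 = -34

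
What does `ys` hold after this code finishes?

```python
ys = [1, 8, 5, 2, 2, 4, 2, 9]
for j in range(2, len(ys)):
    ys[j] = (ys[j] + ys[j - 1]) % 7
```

[1, 8, 6, 1, 3, 0, 2, 4]

j=2: ys[2] = (5+8)%7 = 6 → [1, 8, 6, 2, 2, 4, 2, 9]
j=3: ys[3] = (2+6)%7 = 1 → [1, 8, 6, 1, 2, 4, 2, 9]
j=4: ys[4] = (2+1)%7 = 3 → [1, 8, 6, 1, 3, 4, 2, 9]
j=5: ys[5] = (4+3)%7 = 0 → [1, 8, 6, 1, 3, 0, 2, 9]
j=6: ys[6] = (2+0)%7 = 2 → [1, 8, 6, 1, 3, 0, 2, 9]
j=7: ys[7] = (9+2)%7 = 4 → [1, 8, 6, 1, 3, 0, 2, 4]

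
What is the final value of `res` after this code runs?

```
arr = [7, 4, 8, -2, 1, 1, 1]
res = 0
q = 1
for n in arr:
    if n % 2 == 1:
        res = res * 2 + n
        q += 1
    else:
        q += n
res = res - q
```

n=7: odd, res = 0*2+7 = 7; q=2
n=4: not odd; q=6
n=8: not odd; q=14
n=-2: not odd; q=12
n=1: odd, res = 7*2+1 = 15; q=13
n=1: odd, res = 15*2+1 = 31; q=14
n=1: odd, res = 31*2+1 = 63; q=15
res-q = 63-15 = 48

48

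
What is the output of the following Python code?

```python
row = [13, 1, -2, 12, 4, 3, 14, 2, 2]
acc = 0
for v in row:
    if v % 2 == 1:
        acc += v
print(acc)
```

17

v=13: odd, acc = 0+13 = 13
v=1: odd, acc = 13+1 = 14
v=-2: not odd
v=12: not odd
v=4: not odd
v=3: odd, acc = 14+3 = 17
v=14: not odd
v=2: not odd
v=2: not odd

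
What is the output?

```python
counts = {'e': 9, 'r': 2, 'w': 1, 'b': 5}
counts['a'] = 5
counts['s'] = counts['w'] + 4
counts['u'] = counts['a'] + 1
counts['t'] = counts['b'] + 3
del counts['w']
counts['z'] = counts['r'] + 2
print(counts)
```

{'e': 9, 'r': 2, 'b': 5, 'a': 5, 's': 5, 'u': 6, 't': 8, 'z': 4}

counts['a'] = 5 → {'e': 9, 'r': 2, 'w': 1, 'b': 5, 'a': 5}
counts['s'] = counts['w']+4 = 5 → {'e': 9, 'r': 2, 'w': 1, 'b': 5, 'a': 5, 's': 5}
counts['u'] = counts['a']+1 = 6 → {'e': 9, 'r': 2, 'w': 1, 'b': 5, 'a': 5, 's': 5, 'u': 6}
counts['t'] = counts['b']+3 = 8 → {'e': 9, 'r': 2, 'w': 1, 'b': 5, 'a': 5, 's': 5, 'u': 6, 't': 8}
del 'w' → {'e': 9, 'r': 2, 'b': 5, 'a': 5, 's': 5, 'u': 6, 't': 8}
counts['z'] = counts['r']+2 = 4 → {'e': 9, 'r': 2, 'b': 5, 'a': 5, 's': 5, 'u': 6, 't': 8, 'z': 4}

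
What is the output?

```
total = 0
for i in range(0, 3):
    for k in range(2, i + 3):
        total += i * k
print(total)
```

i=0,k=2: total = 0+0 = 0
i=1,k=2: total = 0+2 = 2
i=1,k=3: total = 2+3 = 5
i=2,k=2: total = 5+4 = 9
i=2,k=3: total = 9+6 = 15
i=2,k=4: total = 15+8 = 23

23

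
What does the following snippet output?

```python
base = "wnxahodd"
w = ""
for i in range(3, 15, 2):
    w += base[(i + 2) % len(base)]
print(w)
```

odnaod

i=3: add base[5]='o' → 'o'
i=5: add base[7]='d' → 'od'
i=7: add base[1]='n' → 'odn'
i=9: add base[3]='a' → 'odna'
i=11: add base[5]='o' → 'odnao'
i=13: add base[7]='d' → 'odnaod'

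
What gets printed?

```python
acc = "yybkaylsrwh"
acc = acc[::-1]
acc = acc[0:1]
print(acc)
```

reverse → 'hwrslyakbyy'
slice [0:1] → 'h'

h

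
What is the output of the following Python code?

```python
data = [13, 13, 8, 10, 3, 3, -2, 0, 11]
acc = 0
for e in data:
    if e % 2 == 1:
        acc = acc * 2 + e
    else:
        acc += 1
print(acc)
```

361

e=13: odd, acc = 0*2+13 = 13
e=13: odd, acc = 13*2+13 = 39
e=8: not odd, acc = 39+1 = 40
e=10: not odd, acc = 40+1 = 41
e=3: odd, acc = 41*2+3 = 85
e=3: odd, acc = 85*2+3 = 173
e=-2: not odd, acc = 173+1 = 174
e=0: not odd, acc = 174+1 = 175
e=11: odd, acc = 175*2+11 = 361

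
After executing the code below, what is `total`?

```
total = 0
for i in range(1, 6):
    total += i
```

i=1: total = 0+1 = 1
i=2: total = 1+2 = 3
i=3: total = 3+3 = 6
i=4: total = 6+4 = 10
i=5: total = 10+5 = 15

15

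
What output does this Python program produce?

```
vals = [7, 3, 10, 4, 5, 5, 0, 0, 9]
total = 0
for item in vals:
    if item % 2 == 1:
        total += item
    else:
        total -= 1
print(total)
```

item=7: odd, total = 0+7 = 7
item=3: odd, total = 7+3 = 10
item=10: not odd, total = 10-1 = 9
item=4: not odd, total = 9-1 = 8
item=5: odd, total = 8+5 = 13
item=5: odd, total = 13+5 = 18
item=0: not odd, total = 18-1 = 17
item=0: not odd, total = 17-1 = 16
item=9: odd, total = 16+9 = 25

25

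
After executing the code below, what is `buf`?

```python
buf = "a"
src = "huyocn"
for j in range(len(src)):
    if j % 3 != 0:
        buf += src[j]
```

j=0: skip
j=1: add 'u' → 'au'
j=2: add 'y' → 'auy'
j=3: skip
j=4: add 'c' → 'auyc'
j=5: add 'n' → 'auycn'

'auycn'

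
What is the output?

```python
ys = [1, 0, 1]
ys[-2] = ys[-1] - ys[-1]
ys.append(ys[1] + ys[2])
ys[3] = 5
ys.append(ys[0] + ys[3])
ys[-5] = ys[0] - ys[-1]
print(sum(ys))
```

7

ys[-2] = ys[-1]-ys[-1] = 1-1 = 0 → [1, 0, 1]
append ys[1]+ys[2] = 0+1 = 1 → [1, 0, 1, 1]
ys[3] = 5 → [1, 0, 1, 5]
append ys[0]+ys[3] = 1+5 = 6 → [1, 0, 1, 5, 6]
ys[-5] = ys[0]-ys[-1] = 1-6 = -5 → [-5, 0, 1, 5, 6]
sum = 7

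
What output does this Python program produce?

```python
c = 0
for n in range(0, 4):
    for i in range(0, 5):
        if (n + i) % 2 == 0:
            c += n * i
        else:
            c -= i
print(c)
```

8

n=0,i=0: even sum, c = 0+0 = 0
n=0,i=1: odd sum, c = 0-1 = -1
n=0,i=2: even sum, c = (-1)+0 = -1
n=0,i=3: odd sum, c = (-1)-3 = -4
n=0,i=4: even sum, c = (-4)+0 = -4
n=1,i=0: odd sum, c = (-4)-0 = -4
n=1,i=1: even sum, c = (-4)+1 = -3
n=1,i=2: odd sum, c = (-3)-2 = -5
n=1,i=3: even sum, c = (-5)+3 = -2
n=1,i=4: odd sum, c = (-2)-4 = -6
n=2,i=0: even sum, c = (-6)+0 = -6
n=2,i=1: odd sum, c = (-6)-1 = -7
n=2,i=2: even sum, c = (-7)+4 = -3
n=2,i=3: odd sum, c = (-3)-3 = -6
n=2,i=4: even sum, c = (-6)+8 = 2
n=3,i=0: odd sum, c = 2-0 = 2
n=3,i=1: even sum, c = 2+3 = 5
n=3,i=2: odd sum, c = 5-2 = 3
n=3,i=3: even sum, c = 3+9 = 12
n=3,i=4: odd sum, c = 12-4 = 8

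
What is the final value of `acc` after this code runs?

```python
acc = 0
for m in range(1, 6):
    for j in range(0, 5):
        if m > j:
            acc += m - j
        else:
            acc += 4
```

75

m=1,j=0: 1>0, acc = 0+1 = 1
m=1,j=1: not 1>1, acc = 1+4 = 5
m=1,j=2: not 1>2, acc = 5+4 = 9
m=1,j=3: not 1>3, acc = 9+4 = 13
m=1,j=4: not 1>4, acc = 13+4 = 17
m=2,j=0: 2>0, acc = 17+2 = 19
m=2,j=1: 2>1, acc = 19+1 = 20
m=2,j=2: not 2>2, acc = 20+4 = 24
m=2,j=3: not 2>3, acc = 24+4 = 28
m=2,j=4: not 2>4, acc = 28+4 = 32
m=3,j=0: 3>0, acc = 32+3 = 35
m=3,j=1: 3>1, acc = 35+2 = 37
m=3,j=2: 3>2, acc = 37+1 = 38
m=3,j=3: not 3>3, acc = 38+4 = 42
m=3,j=4: not 3>4, acc = 42+4 = 46
m=4,j=0: 4>0, acc = 46+4 = 50
m=4,j=1: 4>1, acc = 50+3 = 53
m=4,j=2: 4>2, acc = 53+2 = 55
m=4,j=3: 4>3, acc = 55+1 = 56
m=4,j=4: not 4>4, acc = 56+4 = 60
m=5,j=0: 5>0, acc = 60+5 = 65
m=5,j=1: 5>1, acc = 65+4 = 69
m=5,j=2: 5>2, acc = 69+3 = 72
m=5,j=3: 5>3, acc = 72+2 = 74
m=5,j=4: 5>4, acc = 74+1 = 75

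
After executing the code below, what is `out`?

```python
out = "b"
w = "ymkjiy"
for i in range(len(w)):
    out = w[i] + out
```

i=0: prepend 'y' → 'yb'
i=1: prepend 'm' → 'myb'
i=2: prepend 'k' → 'kmyb'
i=3: prepend 'j' → 'jkmyb'
i=4: prepend 'i' → 'ijkmyb'
i=5: prepend 'y' → 'yijkmyb'

'yijkmyb'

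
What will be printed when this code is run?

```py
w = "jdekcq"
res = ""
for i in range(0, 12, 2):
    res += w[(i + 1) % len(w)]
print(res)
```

i=0: add w[1]='d' → 'd'
i=2: add w[3]='k' → 'dk'
i=4: add w[5]='q' → 'dkq'
i=6: add w[1]='d' → 'dkqd'
i=8: add w[3]='k' → 'dkqdk'
i=10: add w[5]='q' → 'dkqdkq'

dkqdkq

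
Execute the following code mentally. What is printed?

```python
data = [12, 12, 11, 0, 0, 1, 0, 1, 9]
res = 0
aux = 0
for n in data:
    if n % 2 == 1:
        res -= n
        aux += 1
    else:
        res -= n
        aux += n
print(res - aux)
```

n=12: not odd, res = 0-12 = -12; aux=12
n=12: not odd, res = (-12)-12 = -24; aux=24
n=11: odd, res = (-24)-11 = -35; aux=25
n=0: not odd, res = (-35)-0 = -35; aux=25
n=0: not odd, res = (-35)-0 = -35; aux=25
n=1: odd, res = (-35)-1 = -36; aux=26
n=0: not odd, res = (-36)-0 = -36; aux=26
n=1: odd, res = (-36)-1 = -37; aux=27
n=9: odd, res = (-37)-9 = -46; aux=28
res-aux = (-46)-28 = -74

-74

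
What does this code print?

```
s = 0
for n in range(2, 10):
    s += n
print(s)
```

44

n=2: s = 0+2 = 2
n=3: s = 2+3 = 5
n=4: s = 5+4 = 9
n=5: s = 9+5 = 14
n=6: s = 14+6 = 20
n=7: s = 20+7 = 27
n=8: s = 27+8 = 35
n=9: s = 35+9 = 44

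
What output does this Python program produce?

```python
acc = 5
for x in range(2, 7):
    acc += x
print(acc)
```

x=2: acc = 5+2 = 7
x=3: acc = 7+3 = 10
x=4: acc = 10+4 = 14
x=5: acc = 14+5 = 19
x=6: acc = 19+6 = 25

25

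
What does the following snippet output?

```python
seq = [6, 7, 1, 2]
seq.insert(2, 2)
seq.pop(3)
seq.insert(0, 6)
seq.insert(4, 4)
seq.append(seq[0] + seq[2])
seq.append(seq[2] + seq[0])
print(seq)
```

insert 2 at 2 → [6, 7, 2, 1, 2]
pop(3) removes 1 → [6, 7, 2, 2]
insert 6 at 0 → [6, 6, 7, 2, 2]
insert 4 at 4 → [6, 6, 7, 2, 4, 2]
append seq[0]+seq[2] = 6+7 = 13 → [6, 6, 7, 2, 4, 2, 13]
append seq[2]+seq[0] = 7+6 = 13 → [6, 6, 7, 2, 4, 2, 13, 13]

[6, 6, 7, 2, 4, 2, 13, 13]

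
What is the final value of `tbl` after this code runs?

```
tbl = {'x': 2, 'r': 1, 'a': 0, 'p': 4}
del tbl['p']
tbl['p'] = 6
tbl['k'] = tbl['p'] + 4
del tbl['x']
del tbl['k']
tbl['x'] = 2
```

{'r': 1, 'a': 0, 'p': 6, 'x': 2}

del 'p' → {'x': 2, 'r': 1, 'a': 0}
tbl['p'] = 6 → {'x': 2, 'r': 1, 'a': 0, 'p': 6}
tbl['k'] = tbl['p']+4 = 10 → {'x': 2, 'r': 1, 'a': 0, 'p': 6, 'k': 10}
del 'x' → {'r': 1, 'a': 0, 'p': 6, 'k': 10}
del 'k' → {'r': 1, 'a': 0, 'p': 6}
tbl['x'] = 2 → {'r': 1, 'a': 0, 'p': 6, 'x': 2}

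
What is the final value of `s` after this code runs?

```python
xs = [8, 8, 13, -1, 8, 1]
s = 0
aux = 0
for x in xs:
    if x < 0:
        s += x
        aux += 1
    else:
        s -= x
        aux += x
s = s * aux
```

x=8: not <0, s = 0-8 = -8; aux=8
x=8: not <0, s = (-8)-8 = -16; aux=16
x=13: not <0, s = (-16)-13 = -29; aux=29
x=-1: <0, s = (-29)+(-1) = -30; aux=30
x=8: not <0, s = (-30)-8 = -38; aux=38
x=1: not <0, s = (-38)-1 = -39; aux=39
s*aux = (-39)*39 = -1521

-1521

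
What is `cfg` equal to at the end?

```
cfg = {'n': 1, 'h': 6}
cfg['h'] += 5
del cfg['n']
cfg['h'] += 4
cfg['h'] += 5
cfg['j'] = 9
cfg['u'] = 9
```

cfg['h'] = 6+5 = 11 → {'n': 1, 'h': 11}
del 'n' → {'h': 11}
cfg['h'] = 11+4 = 15 → {'h': 15}
cfg['h'] = 15+5 = 20 → {'h': 20}
cfg['j'] = 9 → {'h': 20, 'j': 9}
cfg['u'] = 9 → {'h': 20, 'j': 9, 'u': 9}

{'h': 20, 'j': 9, 'u': 9}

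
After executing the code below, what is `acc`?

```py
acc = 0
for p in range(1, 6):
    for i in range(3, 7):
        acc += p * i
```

270

p=1,i=3: acc = 0+3 = 3
p=1,i=4: acc = 3+4 = 7
p=1,i=5: acc = 7+5 = 12
p=1,i=6: acc = 12+6 = 18
p=2,i=3: acc = 18+6 = 24
p=2,i=4: acc = 24+8 = 32
p=2,i=5: acc = 32+10 = 42
p=2,i=6: acc = 42+12 = 54
p=3,i=3: acc = 54+9 = 63
p=3,i=4: acc = 63+12 = 75
p=3,i=5: acc = 75+15 = 90
p=3,i=6: acc = 90+18 = 108
p=4,i=3: acc = 108+12 = 120
p=4,i=4: acc = 120+16 = 136
p=4,i=5: acc = 136+20 = 156
p=4,i=6: acc = 156+24 = 180
p=5,i=3: acc = 180+15 = 195
p=5,i=4: acc = 195+20 = 215
p=5,i=5: acc = 215+25 = 240
p=5,i=6: acc = 240+30 = 270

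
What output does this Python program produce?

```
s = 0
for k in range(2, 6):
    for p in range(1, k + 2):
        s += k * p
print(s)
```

k=2,p=1: s = 0+2 = 2
k=2,p=2: s = 2+4 = 6
k=2,p=3: s = 6+6 = 12
k=3,p=1: s = 12+3 = 15
k=3,p=2: s = 15+6 = 21
k=3,p=3: s = 21+9 = 30
k=3,p=4: s = 30+12 = 42
k=4,p=1: s = 42+4 = 46
k=4,p=2: s = 46+8 = 54
k=4,p=3: s = 54+12 = 66
k=4,p=4: s = 66+16 = 82
k=4,p=5: s = 82+20 = 102
k=5,p=1: s = 102+5 = 107
k=5,p=2: s = 107+10 = 117
k=5,p=3: s = 117+15 = 132
k=5,p=4: s = 132+20 = 152
k=5,p=5: s = 152+25 = 177
k=5,p=6: s = 177+30 = 207

207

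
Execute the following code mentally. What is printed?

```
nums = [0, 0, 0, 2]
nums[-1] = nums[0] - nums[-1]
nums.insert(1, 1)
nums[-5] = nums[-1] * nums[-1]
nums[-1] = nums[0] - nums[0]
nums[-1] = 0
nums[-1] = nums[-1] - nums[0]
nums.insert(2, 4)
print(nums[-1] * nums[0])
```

nums[-1] = nums[0]-nums[-1] = 0-2 = -2 → [0, 0, 0, -2]
insert 1 at 1 → [0, 1, 0, 0, -2]
nums[-5] = nums[-1]*nums[-1] = (-2)*(-2) = 4 → [4, 1, 0, 0, -2]
nums[-1] = nums[0]-nums[0] = 4-4 = 0 → [4, 1, 0, 0, 0]
nums[-1] = 0 → [4, 1, 0, 0, 0]
nums[-1] = nums[-1]-nums[0] = 0-4 = -4 → [4, 1, 0, 0, -4]
insert 4 at 2 → [4, 1, 4, 0, 0, -4]
nums[-1]*nums[0] = (-4)*4 = -16

-16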